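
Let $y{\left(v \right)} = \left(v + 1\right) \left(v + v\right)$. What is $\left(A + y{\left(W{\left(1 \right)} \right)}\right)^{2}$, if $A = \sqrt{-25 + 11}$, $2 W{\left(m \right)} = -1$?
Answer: $- \frac{55}{4} - i \sqrt{14} \approx -13.75 - 3.7417 i$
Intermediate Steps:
$W{\left(m \right)} = - \frac{1}{2}$ ($W{\left(m \right)} = \frac{1}{2} \left(-1\right) = - \frac{1}{2}$)
$y{\left(v \right)} = 2 v \left(1 + v\right)$ ($y{\left(v \right)} = \left(1 + v\right) 2 v = 2 v \left(1 + v\right)$)
$A = i \sqrt{14}$ ($A = \sqrt{-14} = i \sqrt{14} \approx 3.7417 i$)
$\left(A + y{\left(W{\left(1 \right)} \right)}\right)^{2} = \left(i \sqrt{14} + 2 \left(- \frac{1}{2}\right) \left(1 - \frac{1}{2}\right)\right)^{2} = \left(i \sqrt{14} + 2 \left(- \frac{1}{2}\right) \frac{1}{2}\right)^{2} = \left(i \sqrt{14} - \frac{1}{2}\right)^{2} = \left(- \frac{1}{2} + i \sqrt{14}\right)^{2}$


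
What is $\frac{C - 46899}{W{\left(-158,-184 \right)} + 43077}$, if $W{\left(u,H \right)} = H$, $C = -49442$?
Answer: $- \frac{96341}{42893} \approx -2.2461$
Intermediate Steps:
$\frac{C - 46899}{W{\left(-158,-184 \right)} + 43077} = \frac{-49442 - 46899}{-184 + 43077} = - \frac{96341}{42893}$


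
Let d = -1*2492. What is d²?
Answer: 6210064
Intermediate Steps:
d = -2492
d² = (-2492)² = 6210064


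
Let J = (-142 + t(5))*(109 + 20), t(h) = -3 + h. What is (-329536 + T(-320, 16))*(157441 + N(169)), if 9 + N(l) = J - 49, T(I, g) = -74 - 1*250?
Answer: -45957084780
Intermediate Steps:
J = -18060 (J = (-142 + (-3 + 5))*(109 + 20) = (-142 + 2)*129 = -140*129 = -18060)
T(I, g) = -324 (T(I, g) = -74 - 250 = -324)
N(l) = -18118 (N(l) = -9 + (-18060 - 49) = -9 - 18109 = -18118)
(-329536 + T(-320, 16))*(157441 + N(169)) = (-329536 - 324)*(157441 - 18118) = -329860*139323 = -45957084780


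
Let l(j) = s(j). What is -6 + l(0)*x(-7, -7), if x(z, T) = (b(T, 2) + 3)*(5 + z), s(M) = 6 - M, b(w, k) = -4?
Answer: 6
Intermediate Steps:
l(j) = 6 - j
x(z, T) = -5 - z (x(z, T) = (-4 + 3)*(5 + z) = -(5 + z) = -5 - z)
-6 + l(0)*x(-7, -7) = -6 + (6 - 1*0)*(-5 - 1*(-7)) = -6 + (6 + 0)*(-5 + 7) = -6 + 6*2 = -6 + 12 = 6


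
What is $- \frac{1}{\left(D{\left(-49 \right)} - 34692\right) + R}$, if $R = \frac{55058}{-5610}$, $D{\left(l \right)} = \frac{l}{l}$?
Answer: $\frac{2805}{97335784} \approx 2.8818 \cdot 10^{-5}$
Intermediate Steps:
$D{\left(l \right)} = 1$
$R = - \frac{27529}{2805}$ ($R = 55058 \left(- \frac{1}{5610}\right) = - \frac{27529}{2805} \approx -9.8143$)
$- \frac{1}{\left(D{\left(-49 \right)} - 34692\right) + R} = - \frac{1}{\left(1 - 34692\right) - \frac{27529}{2805}} = - \frac{1}{-34691 - \frac{27529}{2805}} = - \frac{1}{- \frac{97335784}{2805}} = \left(-1\right) \left(- \frac{2805}{97335784}\right) = \frac{2805}{97335784}$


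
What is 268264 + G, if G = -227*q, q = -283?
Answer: 332505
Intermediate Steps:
G = 64241 (G = -227*(-283) = 64241)
268264 + G = 268264 + 64241 = 332505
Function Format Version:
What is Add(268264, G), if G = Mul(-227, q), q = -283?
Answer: 332505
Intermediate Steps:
G = 64241 (G = Mul(-227, -283) = 64241)
Add(268264, G) = Add(268264, 64241) = 332505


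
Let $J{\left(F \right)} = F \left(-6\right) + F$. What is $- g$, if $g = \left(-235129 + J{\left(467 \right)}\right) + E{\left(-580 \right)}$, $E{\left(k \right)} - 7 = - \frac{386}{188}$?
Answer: $\frac{22321151}{94} \approx 2.3746 \cdot 10^{5}$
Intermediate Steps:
$J{\left(F \right)} = - 5 F$ ($J{\left(F \right)} = - 6 F + F = - 5 F$)
$E{\left(k \right)} = \frac{465}{94}$ ($E{\left(k \right)} = 7 - \frac{386}{188} = 7 - \frac{193}{94} = \frac{465}{94}$)
$g = - \frac{22321151}{94}$ ($g = \left(-235129 - 2335\right) + \frac{465}{94} = -237464 + \frac{465}{94} = - \frac{22321151}{94} \approx -2.3746 \cdot 10^{5}$)
$- g = \left(-1\right) \left(- \frac{22321151}{94}\right) = \frac{22321151}{94}$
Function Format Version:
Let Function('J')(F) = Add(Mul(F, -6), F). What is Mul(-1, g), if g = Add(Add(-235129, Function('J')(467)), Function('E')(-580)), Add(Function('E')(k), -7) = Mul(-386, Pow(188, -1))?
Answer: Rational(22321151, 94) ≈ 2.3746e+5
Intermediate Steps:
Function('J')(F) = Mul(-5, F) (Function('J')(F) = Add(Mul(-6, F), F) = Mul(-5, F))
Function('E')(k) = Rational(465, 94) (Function('E')(k) = Add(7, Mul(-386, Pow(188, -1))) = Add(7, Mul(-386, Rational(1, 188))) = Add(7, Rational(-193, 94)) = Rational(465, 94))
g = Rational(-22321151, 94) (g = Add(Add(-235129, Mul(-5, 467)), Rational(465, 94)) = Add(Add(-235129, -2335), Rational(465, 94)) = Add(-237464, Rational(465, 94)) = Rational(-22321151, 94) ≈ -2.3746e+5)
Mul(-1, g) = Mul(-1, Rational(-22321151, 94)) = Rational(22321151, 94)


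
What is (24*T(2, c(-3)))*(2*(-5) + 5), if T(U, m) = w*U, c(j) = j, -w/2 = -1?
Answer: -480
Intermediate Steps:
w = 2 (w = -2*(-1) = 2)
T(U, m) = 2*U
(24*T(2, c(-3)))*(2*(-5) + 5) = (24*(2*2))*(2*(-5) + 5) = (24*4)*(-10 + 5) = 96*(-5) = -480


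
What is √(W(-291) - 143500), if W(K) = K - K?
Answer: 10*I*√1435 ≈ 378.81*I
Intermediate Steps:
W(K) = 0
√(W(-291) - 143500) = √(0 - 143500) = √(-143500) = 10*I*√1435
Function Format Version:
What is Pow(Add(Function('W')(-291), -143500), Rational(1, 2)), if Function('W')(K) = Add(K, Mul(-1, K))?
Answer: Mul(10, I, Pow(1435, Rational(1, 2))) ≈ Mul(378.81, I)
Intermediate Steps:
Function('W')(K) = 0
Pow(Add(Function('W')(-291), -143500), Rational(1, 2)) = Pow(Add(0, -143500), Rational(1, 2)) = Pow(-143500, Rational(1, 2)) = Mul(10, I, Pow(1435, Rational(1, 2)))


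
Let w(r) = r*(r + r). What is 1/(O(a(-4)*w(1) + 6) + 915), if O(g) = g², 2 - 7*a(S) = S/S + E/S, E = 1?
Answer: 196/187261 ≈ 0.0010467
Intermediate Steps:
w(r) = 2*r² (w(r) = r*(2*r) = 2*r²)
a(S) = ⅐ - 1/(7*S) (a(S) = 2/7 - (S/S + 1/S)/7 = 2/7 - (1 + 1/S)/7 = 2/7 + (-⅐ - 1/(7*S)) = ⅐ - 1/(7*S))
1/(O(a(-4)*w(1) + 6) + 915) = 1/((((⅐)*(-1 - 4)/(-4))*(2*1²) + 6)² + 915) = 1/((((⅐)*(-¼)*(-5))*(2*1) + 6)² + 915) = 1/(((5/28)*2 + 6)² + 915) = 1/((5/14 + 6)² + 915) = 1/((89/14)² + 915) = 1/(7921/196 + 915) = 1/(187261/196) = 196/187261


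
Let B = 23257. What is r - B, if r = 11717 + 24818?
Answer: 13278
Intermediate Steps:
r = 36535
r - B = 36535 - 1*23257 = 36535 - 23257 = 13278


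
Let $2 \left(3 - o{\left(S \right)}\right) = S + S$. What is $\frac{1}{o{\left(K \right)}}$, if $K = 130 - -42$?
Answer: $- \frac{1}{169} \approx -0.0059172$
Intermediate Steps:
$K = 172$ ($K = 130 + 42 = 172$)
$o{\left(S \right)} = 3 - S$ ($o{\left(S \right)} = 3 - \frac{S + S}{2} = 3 - \frac{2 S}{2} = 3 - S$)
$\frac{1}{o{\left(K \right)}} = \frac{1}{3 - 172} = \frac{1}{-169} = - \frac{1}{169}$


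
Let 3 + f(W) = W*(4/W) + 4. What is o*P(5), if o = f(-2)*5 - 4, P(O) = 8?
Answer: 168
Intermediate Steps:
f(W) = 5 (f(W) = -3 + (W*(4/W) + 4) = -3 + (4 + 4) = -3 + 8 = 5)
o = 21 (o = 5*5 - 4 = 25 - 4 = 21)
o*P(5) = 21*8 = 168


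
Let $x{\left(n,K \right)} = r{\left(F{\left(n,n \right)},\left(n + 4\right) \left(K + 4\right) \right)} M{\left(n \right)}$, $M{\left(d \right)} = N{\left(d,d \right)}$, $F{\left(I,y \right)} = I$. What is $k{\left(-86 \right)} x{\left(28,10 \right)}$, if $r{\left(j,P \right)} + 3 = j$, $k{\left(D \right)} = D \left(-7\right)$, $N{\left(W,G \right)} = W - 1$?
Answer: $406350$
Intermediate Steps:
$N{\left(W,G \right)} = -1 + W$
$k{\left(D \right)} = - 7 D$
$r{\left(j,P \right)} = -3 + j$
$M{\left(d \right)} = -1 + d$
$x{\left(n,K \right)} = \left(-1 + n\right) \left(-3 + n\right)$ ($x{\left(n,K \right)} = \left(-3 + n\right) \left(-1 + n\right) = \left(-1 + n\right) \left(-3 + n\right)$)
$k{\left(-86 \right)} x{\left(28,10 \right)} = \left(-7\right) \left(-86\right) \left(-1 + 28\right) \left(-3 + 28\right) = 602 \cdot 27 \cdot 25 = 602 \cdot 675 = 406350$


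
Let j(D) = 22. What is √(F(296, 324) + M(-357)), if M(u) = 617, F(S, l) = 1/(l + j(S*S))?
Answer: √73865118/346 ≈ 24.840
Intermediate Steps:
F(S, l) = 1/(22 + l) (F(S, l) = 1/(l + 22) = 1/(22 + l))
√(F(296, 324) + M(-357)) = √(1/(22 + 324) + 617) = √(1/346 + 617) = √(213483/346) = √73865118/346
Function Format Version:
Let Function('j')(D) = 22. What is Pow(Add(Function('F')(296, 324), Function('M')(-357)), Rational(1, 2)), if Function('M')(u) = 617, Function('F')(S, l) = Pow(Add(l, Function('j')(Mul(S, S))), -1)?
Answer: Mul(Rational(1, 346), Pow(73865118, Rational(1, 2))) ≈ 24.840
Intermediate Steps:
Function('F')(S, l) = Pow(Add(22, l), -1) (Function('F')(S, l) = Pow(Add(l, 22), -1) = Pow(Add(22, l), -1))
Pow(Add(Function('F')(296, 324), Function('M')(-357)), Rational(1, 2)) = Pow(Add(Pow(Add(22, 324), -1), 617), Rational(1, 2)) = Pow(Add(Pow(346, -1), 617), Rational(1, 2)) = Pow(Add(Rational(1, 346), 617), Rational(1, 2)) = Pow(Rational(213483, 346), Rational(1, 2)) = Mul(Rational(1, 346), Pow(73865118, Rational(1, 2)))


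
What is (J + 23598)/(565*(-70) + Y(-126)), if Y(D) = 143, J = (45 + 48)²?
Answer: -32247/39407 ≈ -0.81831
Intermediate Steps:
J = 8649 (J = 93² = 8649)
(J + 23598)/(565*(-70) + Y(-126)) = (8649 + 23598)/(565*(-70) + 143) = 32247/(-39550 + 143) = 32247/(-39407) = 32247*(-1/39407) = -32247/39407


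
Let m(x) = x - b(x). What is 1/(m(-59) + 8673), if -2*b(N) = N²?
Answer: 2/20709 ≈ 9.6576e-5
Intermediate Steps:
b(N) = -N²/2
m(x) = x + x²/2 (m(x) = x - (-1)*x²/2 = x + x²/2)
1/(m(-59) + 8673) = 1/((½)*(-59)*(2 - 59) + 8673) = 1/((½)*(-59)*(-57) + 8673) = 1/(3363/2 + 8673) = 1/(20709/2) = 2/20709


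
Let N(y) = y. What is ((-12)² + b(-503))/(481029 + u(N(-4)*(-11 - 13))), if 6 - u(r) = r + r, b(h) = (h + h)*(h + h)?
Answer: 1012180/480843 ≈ 2.1050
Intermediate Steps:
b(h) = 4*h² (b(h) = (2*h)*(2*h) = 4*h²)
u(r) = 6 - 2*r (u(r) = 6 - (r + r) = 6 - 2*r)
((-12)² + b(-503))/(481029 + u(N(-4)*(-11 - 13))) = ((-12)² + 4*(-503)²)/(481029 + (6 - (-8)*(-11 - 13))) = (144 + 4*253009)/(481029 + (6 - (-8)*(-24))) = (144 + 1012036)/(481029 + (6 - 2*96)) = 1012180/(481029 + (6 - 192)) = 1012180/(481029 - 186) = 1012180/480843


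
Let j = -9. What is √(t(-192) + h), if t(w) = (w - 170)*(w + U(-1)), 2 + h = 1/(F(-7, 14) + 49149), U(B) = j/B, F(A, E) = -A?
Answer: √40016548608785/24578 ≈ 257.38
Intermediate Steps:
U(B) = -9/B
h = -98311/49156 (h = -2 + 1/(-1*(-7) + 49149) = -2 + 1/(7 + 49149) = -2 + 1/49156 = -98311/49156 ≈ -2.0000)
t(w) = (-170 + w)*(9 + w) (t(w) = (w - 170)*(w - 9/(-1)) = (-170 + w)*(w - 9*(-1)) = (-170 + w)*(w + 9) = (-170 + w)*(9 + w))
√(t(-192) + h) = √((-1530 + (-192)² - 161*(-192)) - 98311/49156) = √((-1530 + 36864 + 30912) - 98311/49156) = √(66246 - 98311/49156) = √(3256290065/49156) = √40016548608785/24578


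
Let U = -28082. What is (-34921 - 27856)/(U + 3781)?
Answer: 62777/24301 ≈ 2.5833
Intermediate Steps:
(-34921 - 27856)/(U + 3781) = (-34921 - 27856)/(-28082 + 3781) = -62777/(-24301) = -62777*(-1/24301) = 62777/24301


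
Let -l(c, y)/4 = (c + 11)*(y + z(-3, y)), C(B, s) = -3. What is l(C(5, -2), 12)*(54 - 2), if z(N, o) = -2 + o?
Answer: -36608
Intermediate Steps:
l(c, y) = -4*(-2 + 2*y)*(11 + c) (l(c, y) = -4*(c + 11)*(y + (-2 + y)) = -4*(11 + c)*(-2 + 2*y) = -4*(-2 + 2*y)*(11 + c))
l(C(5, -2), 12)*(54 - 2) = (88 - 88*12 + 8*(-3) - 8*(-3)*12)*(54 - 2) = (88 - 1056 - 24 + 288)*52 = -704*52 = -36608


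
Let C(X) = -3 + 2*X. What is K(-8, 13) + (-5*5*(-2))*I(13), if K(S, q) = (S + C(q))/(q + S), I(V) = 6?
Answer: 303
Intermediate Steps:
K(S, q) = (-3 + S + 2*q)/(S + q) (K(S, q) = (S + (-3 + 2*q))/(q + S) = (-3 + S + 2*q)/(S + q))
K(-8, 13) + (-5*5*(-2))*I(13) = (-3 - 8 + 2*13)/(-8 + 13) + (-5*5*(-2))*6 = (-3 - 8 + 26)/5 - 25*(-2)*6 = (⅕)*15 + 50*6 = 3 + 300 = 303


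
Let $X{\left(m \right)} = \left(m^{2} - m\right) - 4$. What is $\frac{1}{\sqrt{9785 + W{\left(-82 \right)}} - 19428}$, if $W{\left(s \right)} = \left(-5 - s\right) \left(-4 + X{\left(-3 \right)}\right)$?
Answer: $- \frac{19428}{377437091} - \frac{\sqrt{10093}}{377437091} \approx -5.174 \cdot 10^{-5}$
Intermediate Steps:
$X{\left(m \right)} = -4 + m^{2} - m$
$W{\left(s \right)} = -20 - 4 s$ ($W{\left(s \right)} = \left(-5 - s\right) \left(-4 - \left(1 - 9\right)\right) = \left(-5 - s\right) \left(-4 + \left(-4 + 9 + 3\right)\right) = \left(-5 - s\right) \left(-4 + 8\right) = \left(-5 - s\right) 4 = -20 - 4 s$)
$\frac{1}{\sqrt{9785 + W{\left(-82 \right)}} - 19428} = \frac{1}{\sqrt{9785 - -308} - 19428} = \frac{1}{\sqrt{9785 + \left(-20 + 328\right)} - 19428} = \frac{1}{\sqrt{9785 + 308} - 19428} = \frac{1}{\sqrt{10093} - 19428} = \frac{1}{-19428 + \sqrt{10093}}$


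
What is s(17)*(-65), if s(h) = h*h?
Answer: -18785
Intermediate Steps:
s(h) = h²
s(17)*(-65) = 17²*(-65) = 289*(-65) = -18785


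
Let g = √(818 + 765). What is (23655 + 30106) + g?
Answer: 53761 + √1583 ≈ 53801.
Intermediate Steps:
g = √1583 ≈ 39.787
(23655 + 30106) + g = (23655 + 30106) + √1583 = 53761 + √1583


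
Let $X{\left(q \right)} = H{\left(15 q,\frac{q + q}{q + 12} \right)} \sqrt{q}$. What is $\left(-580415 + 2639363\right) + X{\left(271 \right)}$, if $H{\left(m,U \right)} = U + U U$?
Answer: $2058948 + \frac{447150 \sqrt{271}}{80089} \approx 2.059 \cdot 10^{6}$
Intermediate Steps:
$H{\left(m,U \right)} = U + U^{2}$
$X{\left(q \right)} = \frac{2 q^{\frac{3}{2}} \left(1 + \frac{2 q}{12 + q}\right)}{12 + q}$ ($X{\left(q \right)} = \frac{q + q}{q + 12} \left(1 + \frac{q + q}{q + 12}\right) \sqrt{q} = \frac{2 q}{12 + q} \left(1 + \frac{2 q}{12 + q}\right) \sqrt{q} = \frac{2 q \left(1 + \frac{2 q}{12 + q}\right)}{12 + q} \sqrt{q} = \frac{2 q^{\frac{3}{2}} \left(1 + \frac{2 q}{12 + q}\right)}{12 + q}$)
$\left(-580415 + 2639363\right) + X{\left(271 \right)} = \left(-580415 + 2639363\right) + \frac{6 \cdot 271^{\frac{3}{2}} \left(4 + 271\right)}{\left(12 + 271\right)^{2}} = 2058948 + 6 \cdot 271 \sqrt{271} \cdot \frac{1}{80089} \cdot 275 = 2058948 + \frac{447150 \sqrt{271}}{80089}$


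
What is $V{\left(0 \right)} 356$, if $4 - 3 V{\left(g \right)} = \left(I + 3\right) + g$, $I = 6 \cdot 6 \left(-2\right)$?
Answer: $\frac{25988}{3} \approx 8662.7$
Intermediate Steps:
$I = -72$ ($I = 36 \left(-2\right) = -72$)
$V{\left(g \right)} = \frac{73}{3} - \frac{g}{3}$ ($V{\left(g \right)} = \frac{4}{3} - \frac{\left(-72 + 3\right) + g}{3} = \frac{4}{3} - \frac{-69 + g}{3} = \frac{4}{3} - \left(-23 + \frac{g}{3}\right) = \frac{73}{3} - \frac{g}{3}$)
$V{\left(0 \right)} 356 = \left(\frac{73}{3} - 0\right) 356 = \left(\frac{73}{3} + 0\right) 356 = \frac{73}{3} \cdot 356 = \frac{25988}{3}$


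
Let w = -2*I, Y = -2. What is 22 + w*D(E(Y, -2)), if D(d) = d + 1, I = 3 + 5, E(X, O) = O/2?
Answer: 22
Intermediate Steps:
E(X, O) = O/2 (E(X, O) = O*(1/2) = O/2)
I = 8
D(d) = 1 + d
w = -16 (w = -2*8 = -16)
22 + w*D(E(Y, -2)) = 22 - 16*(1 + (1/2)*(-2)) = 22 - 16*(1 - 1) = 22 - 16*0 = 22 + 0 = 22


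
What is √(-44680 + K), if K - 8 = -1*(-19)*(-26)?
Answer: I*√45166 ≈ 212.52*I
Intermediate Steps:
K = -486 (K = 8 - 1*(-19)*(-26) = 8 + 19*(-26) = 8 - 494 = -486)
√(-44680 + K) = √(-44680 - 486) = √(-45166) = I*√45166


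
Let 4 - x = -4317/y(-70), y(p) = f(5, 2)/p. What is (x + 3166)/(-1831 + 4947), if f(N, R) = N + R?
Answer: -10000/779 ≈ -12.837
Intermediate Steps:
y(p) = 7/p (y(p) = (5 + 2)/p = 7/p)
x = -43166 (x = 4 - (-4317)/(7/(-70)) = 4 - (-4317)/(7*(-1/70)) = 4 - (-4317)/(-⅒) = 4 - (-4317)*(-10) = 4 - 1*43170 = 4 - 43170 = -43166)
(x + 3166)/(-1831 + 4947) = (-43166 + 3166)/(-1831 + 4947) = -40000/3116 = -40000*1/3116 = -10000/779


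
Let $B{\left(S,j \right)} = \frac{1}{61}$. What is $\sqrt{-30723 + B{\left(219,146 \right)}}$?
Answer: $\frac{i \sqrt{114320222}}{61} \approx 175.28 i$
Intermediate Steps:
$B{\left(S,j \right)} = \frac{1}{61}$
$\sqrt{-30723 + B{\left(219,146 \right)}} = \sqrt{-30723 + \frac{1}{61}} = \sqrt{- \frac{1874102}{61}} = \frac{i \sqrt{114320222}}{61}$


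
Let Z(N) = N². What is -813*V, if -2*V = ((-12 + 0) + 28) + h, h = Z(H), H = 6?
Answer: 21138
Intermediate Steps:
h = 36 (h = 6² = 36)
V = -26 (V = -(((-12 + 0) + 28) + 36)/2 = -((-12 + 28) + 36)/2 = -(16 + 36)/2 = -½*52 = -26)
-813*V = -813*(-26) = 21138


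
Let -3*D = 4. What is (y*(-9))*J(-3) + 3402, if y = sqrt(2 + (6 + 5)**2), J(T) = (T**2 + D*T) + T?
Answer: 3402 - 90*sqrt(123) ≈ 2403.9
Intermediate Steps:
D = -4/3 (D = -1/3*4 = -4/3 ≈ -1.3333)
J(T) = T**2 - T/3 (J(T) = (T**2 - 4*T/3) + T = T**2 - T/3)
y = sqrt(123) (y = sqrt(2 + 11**2) = sqrt(2 + 121) = sqrt(123) ≈ 11.091)
(y*(-9))*J(-3) + 3402 = (sqrt(123)*(-9))*(-3*(-1/3 - 3)) + 3402 = (-9*sqrt(123))*(-3*(-10/3)) + 3402 = -9*sqrt(123)*10 + 3402 = -90*sqrt(123) + 3402 = 3402 - 90*sqrt(123)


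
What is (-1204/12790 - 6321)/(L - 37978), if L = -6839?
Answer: 40423397/286604715 ≈ 0.14104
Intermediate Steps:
(-1204/12790 - 6321)/(L - 37978) = (-1204/12790 - 6321)/(-6839 - 37978) = (-1204*1/12790 - 6321)/(-44817) = (-602/6395 - 6321)*(-1/44817) = -40423397/6395*(-1/44817) = 40423397/286604715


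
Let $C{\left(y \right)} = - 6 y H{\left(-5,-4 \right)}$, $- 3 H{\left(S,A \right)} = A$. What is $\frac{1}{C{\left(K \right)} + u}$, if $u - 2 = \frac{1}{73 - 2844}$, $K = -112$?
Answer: $\frac{2771}{2488357} \approx 0.0011136$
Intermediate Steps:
$H{\left(S,A \right)} = - \frac{A}{3}$
$C{\left(y \right)} = - 8 y$ ($C{\left(y \right)} = - 6 y \left(\left(- \frac{1}{3}\right) \left(-4\right)\right) = - 6 y \frac{4}{3} = - 8 y$)
$u = \frac{5541}{2771}$ ($u = 2 + \frac{1}{73 - 2844} = 2 + \frac{1}{-2771} = 2 - \frac{1}{2771} = \frac{5541}{2771} \approx 1.9996$)
$\frac{1}{C{\left(K \right)} + u} = \frac{1}{\left(-8\right) \left(-112\right) + \frac{5541}{2771}} = \frac{1}{896 + \frac{5541}{2771}} = \frac{1}{\frac{2488357}{2771}} = \frac{2771}{2488357}$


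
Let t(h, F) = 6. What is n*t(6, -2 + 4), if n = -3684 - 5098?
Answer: -52692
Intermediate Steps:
n = -8782
n*t(6, -2 + 4) = -8782*6 = -52692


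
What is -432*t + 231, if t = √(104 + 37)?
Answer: 231 - 432*√141 ≈ -4898.7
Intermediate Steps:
t = √141 ≈ 11.874
-432*t + 231 = -432*√141 + 231 = 231 - 432*√141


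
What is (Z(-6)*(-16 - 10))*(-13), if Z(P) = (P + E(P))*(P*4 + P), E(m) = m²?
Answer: -304200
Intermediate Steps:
Z(P) = 5*P*(P + P²) (Z(P) = (P + P²)*(P*4 + P) = (P + P²)*(4*P + P) = (P + P²)*(5*P) = 5*P*(P + P²))
(Z(-6)*(-16 - 10))*(-13) = ((5*(-6)²*(1 - 6))*(-16 - 10))*(-13) = ((5*36*(-5))*(-26))*(-13) = -900*(-26)*(-13) = 23400*(-13) = -304200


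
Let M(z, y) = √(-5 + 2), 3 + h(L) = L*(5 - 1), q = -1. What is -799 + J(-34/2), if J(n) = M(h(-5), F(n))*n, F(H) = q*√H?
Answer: -799 - 17*I*√3 ≈ -799.0 - 29.445*I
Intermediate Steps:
F(H) = -√H
h(L) = -3 + 4*L (h(L) = -3 + L*(5 - 1) = -3 + L*4 = -3 + 4*L)
M(z, y) = I*√3 (M(z, y) = √(-3) = I*√3)
J(n) = I*n*√3 (J(n) = (I*√3)*n = I*n*√3)
-799 + J(-34/2) = -799 + I*(-34/2)*√3 = -799 + I*(-34*½)*√3 = -799 + I*(-17)*√3 = -799 - 17*I*√3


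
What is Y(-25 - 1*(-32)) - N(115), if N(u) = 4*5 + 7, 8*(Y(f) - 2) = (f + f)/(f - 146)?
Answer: -13907/556 ≈ -25.013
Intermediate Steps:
Y(f) = 2 + f/(4*(-146 + f)) (Y(f) = 2 + ((f + f)/(f - 146))/8 = 2 + ((2*f)/(-146 + f))/8 = 2 + (2*f/(-146 + f))/8 = 2 + f/(4*(-146 + f)))
N(u) = 27 (N(u) = 20 + 7 = 27)
Y(-25 - 1*(-32)) - N(115) = (-1168 + 9*(-25 - 1*(-32)))/(4*(-146 + (-25 - 1*(-32)))) - 1*27 = (-1168 + 9*(-25 + 32))/(4*(-146 + (-25 + 32))) - 27 = (-1168 + 9*7)/(4*(-146 + 7)) - 27 = (¼)*(-1168 + 63)/(-139) - 27 = (¼)*(-1/139)*(-1105) - 27 = 1105/556 - 27 = -13907/556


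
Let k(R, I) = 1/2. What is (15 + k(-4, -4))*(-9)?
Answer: -279/2 ≈ -139.50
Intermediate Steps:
k(R, I) = 1/2
(15 + k(-4, -4))*(-9) = (15 + 1/2)*(-9) = (31/2)*(-9) = -279/2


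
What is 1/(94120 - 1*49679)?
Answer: 1/44441 ≈ 2.2502e-5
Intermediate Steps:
1/(94120 - 1*49679) = 1/(94120 - 49679) = 1/44441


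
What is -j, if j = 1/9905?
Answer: -1/9905 ≈ -0.00010096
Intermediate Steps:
j = 1/9905 ≈ 0.00010096
-j = -1*1/9905 = -1/9905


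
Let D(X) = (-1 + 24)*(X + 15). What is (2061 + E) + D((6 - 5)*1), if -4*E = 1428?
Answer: 2072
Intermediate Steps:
E = -357 (E = -¼*1428 = -357)
D(X) = 345 + 23*X (D(X) = 23*(15 + X) = 345 + 23*X)
(2061 + E) + D((6 - 5)*1) = (2061 - 357) + (345 + 23*((6 - 5)*1)) = 1704 + (345 + 23*(1*1)) = 1704 + (345 + 23*1) = 1704 + (345 + 23) = 1704 + 368 = 2072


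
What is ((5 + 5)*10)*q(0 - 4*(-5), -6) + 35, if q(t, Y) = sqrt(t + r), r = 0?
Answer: 35 + 200*sqrt(5) ≈ 482.21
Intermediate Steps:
q(t, Y) = sqrt(t) (q(t, Y) = sqrt(t + 0) = sqrt(t))
((5 + 5)*10)*q(0 - 4*(-5), -6) + 35 = ((5 + 5)*10)*sqrt(0 - 4*(-5)) + 35 = (10*10)*sqrt(0 + 20) + 35 = 100*sqrt(20) + 35 = 100*(2*sqrt(5)) + 35 = 200*sqrt(5) + 35 = 35 + 200*sqrt(5)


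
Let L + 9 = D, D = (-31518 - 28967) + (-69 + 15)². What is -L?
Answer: 57578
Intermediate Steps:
D = -57569 (D = -60485 + (-54)² = -60485 + 2916 = -57569)
L = -57578 (L = -9 - 57569 = -57578)
-L = -1*(-57578) = 57578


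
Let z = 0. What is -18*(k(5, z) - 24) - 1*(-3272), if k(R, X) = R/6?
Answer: 3689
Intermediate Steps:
k(R, X) = R/6 (k(R, X) = R*(⅙) = R/6)
-18*(k(5, z) - 24) - 1*(-3272) = -18*((⅙)*5 - 24) - 1*(-3272) = -18*(⅚ - 24) + 3272 = -18*(-139/6) + 3272 = 417 + 3272 = 3689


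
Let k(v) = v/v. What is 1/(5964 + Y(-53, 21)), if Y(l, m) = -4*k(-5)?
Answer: 1/5960 ≈ 0.00016779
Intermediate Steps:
k(v) = 1
Y(l, m) = -4 (Y(l, m) = -4*1 = -4)
1/(5964 + Y(-53, 21)) = 1/(5964 - 4) = 1/5960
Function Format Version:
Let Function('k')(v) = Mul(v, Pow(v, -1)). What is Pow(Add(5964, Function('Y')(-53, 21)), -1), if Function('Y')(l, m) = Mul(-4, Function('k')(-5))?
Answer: Rational(1, 5960) ≈ 0.00016779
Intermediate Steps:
Function('k')(v) = 1
Function('Y')(l, m) = -4 (Function('Y')(l, m) = Mul(-4, 1) = -4)
Pow(Add(5964, Function('Y')(-53, 21)), -1) = Pow(Add(5964, -4), -1) = Pow(5960, -1) = Rational(1, 5960)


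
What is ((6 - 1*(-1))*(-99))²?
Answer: 480249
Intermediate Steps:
((6 - 1*(-1))*(-99))² = ((6 + 1)*(-99))² = (7*(-99))² = (-693)² = 480249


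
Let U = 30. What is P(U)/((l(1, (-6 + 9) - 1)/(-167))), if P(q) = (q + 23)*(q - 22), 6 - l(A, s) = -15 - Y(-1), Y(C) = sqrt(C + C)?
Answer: -1486968/443 + 70808*I*sqrt(2)/443 ≈ -3356.6 + 226.04*I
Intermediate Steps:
Y(C) = sqrt(2)*sqrt(C) (Y(C) = sqrt(2*C) = sqrt(2)*sqrt(C))
l(A, s) = 21 + I*sqrt(2) (l(A, s) = 6 - (-15 - sqrt(2)*sqrt(-1)) = 6 - (-15 - sqrt(2)*I) = 6 - (-15 - I*sqrt(2)) = 6 + (15 + I*sqrt(2)) = 21 + I*sqrt(2))
P(q) = (-22 + q)*(23 + q) (P(q) = (23 + q)*(-22 + q) = (-22 + q)*(23 + q))
P(U)/((l(1, (-6 + 9) - 1)/(-167))) = (-506 + 30 + 30**2)/(((21 + I*sqrt(2))/(-167))) = (-506 + 30 + 900)/(((21 + I*sqrt(2))*(-1/167))) = 424/(-21/167 - I*sqrt(2)/167)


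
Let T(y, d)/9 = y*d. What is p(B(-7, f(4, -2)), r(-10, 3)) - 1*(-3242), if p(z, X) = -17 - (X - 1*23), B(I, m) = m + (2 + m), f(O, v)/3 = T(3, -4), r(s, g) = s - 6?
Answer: 3264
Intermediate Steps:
r(s, g) = -6 + s
T(y, d) = 9*d*y (T(y, d) = 9*(y*d) = 9*(d*y) = 9*d*y)
f(O, v) = -324 (f(O, v) = 3*(9*(-4)*3) = 3*(-108) = -324)
B(I, m) = 2 + 2*m
p(z, X) = 6 - X (p(z, X) = -17 - (X - 23) = -17 - (-23 + X) = -17 + (23 - X) = 6 - X)
p(B(-7, f(4, -2)), r(-10, 3)) - 1*(-3242) = (6 - (-6 - 10)) - 1*(-3242) = (6 - 1*(-16)) + 3242 = (6 + 16) + 3242 = 22 + 3242 = 3264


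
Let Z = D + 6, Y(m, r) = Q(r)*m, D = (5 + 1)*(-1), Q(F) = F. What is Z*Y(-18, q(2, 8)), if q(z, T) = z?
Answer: 0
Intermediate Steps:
D = -6 (D = 6*(-1) = -6)
Y(m, r) = m*r (Y(m, r) = r*m = m*r)
Z = 0 (Z = -6 + 6 = 0)
Z*Y(-18, q(2, 8)) = 0*(-18*2) = 0*(-36) = 0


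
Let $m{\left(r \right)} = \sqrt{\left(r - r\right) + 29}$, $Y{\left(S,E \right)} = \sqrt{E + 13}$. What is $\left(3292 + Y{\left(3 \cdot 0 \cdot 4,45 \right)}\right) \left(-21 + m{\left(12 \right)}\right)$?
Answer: $- \left(21 - \sqrt{29}\right) \left(3292 + \sqrt{58}\right) \approx -51523.0$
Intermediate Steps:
$Y{\left(S,E \right)} = \sqrt{13 + E}$
$m{\left(r \right)} = \sqrt{29}$ ($m{\left(r \right)} = \sqrt{0 + 29} = \sqrt{29}$)
$\left(3292 + Y{\left(3 \cdot 0 \cdot 4,45 \right)}\right) \left(-21 + m{\left(12 \right)}\right) = \left(3292 + \sqrt{13 + 45}\right) \left(-21 + \sqrt{29}\right) = \left(3292 + \sqrt{58}\right) \left(-21 + \sqrt{29}\right) = \left(-21 + \sqrt{29}\right) \left(3292 + \sqrt{58}\right)$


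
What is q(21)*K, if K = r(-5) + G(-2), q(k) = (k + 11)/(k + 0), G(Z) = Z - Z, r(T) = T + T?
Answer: -320/21 ≈ -15.238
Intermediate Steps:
r(T) = 2*T
G(Z) = 0
q(k) = (11 + k)/k
K = -10 (K = 2*(-5) + 0 = -10 + 0 = -10)
q(21)*K = ((11 + 21)/21)*(-10) = ((1/21)*32)*(-10) = (32/21)*(-10) = -320/21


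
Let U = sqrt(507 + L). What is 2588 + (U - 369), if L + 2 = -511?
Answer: 2219 + I*sqrt(6) ≈ 2219.0 + 2.4495*I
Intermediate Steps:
L = -513 (L = -2 - 511 = -513)
U = I*sqrt(6) (U = sqrt(507 - 513) = sqrt(-6) = I*sqrt(6) ≈ 2.4495*I)
2588 + (U - 369) = 2588 + (I*sqrt(6) - 369) = 2588 + (-369 + I*sqrt(6)) = 2219 + I*sqrt(6)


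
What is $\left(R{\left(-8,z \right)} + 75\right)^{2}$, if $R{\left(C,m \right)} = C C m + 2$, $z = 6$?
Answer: $212521$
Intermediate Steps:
$R{\left(C,m \right)} = 2 + m C^{2}$ ($R{\left(C,m \right)} = C^{2} m + 2 = m C^{2} + 2 = 2 + m C^{2}$)
$\left(R{\left(-8,z \right)} + 75\right)^{2} = \left(\left(2 + 6 \left(-8\right)^{2}\right) + 75\right)^{2} = \left(\left(2 + 6 \cdot 64\right) + 75\right)^{2} = \left(\left(2 + 384\right) + 75\right)^{2} = \left(386 + 75\right)^{2} = 461^{2} = 212521$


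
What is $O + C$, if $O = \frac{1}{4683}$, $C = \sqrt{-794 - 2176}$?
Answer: $\frac{1}{4683} + 3 i \sqrt{330} \approx 0.00021354 + 54.498 i$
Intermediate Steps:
$C = 3 i \sqrt{330}$ ($C = \sqrt{-2970} = 3 i \sqrt{330} \approx 54.498 i$)
$O = \frac{1}{4683} \approx 0.00021354$
$O + C = \frac{1}{4683} + 3 i \sqrt{330}$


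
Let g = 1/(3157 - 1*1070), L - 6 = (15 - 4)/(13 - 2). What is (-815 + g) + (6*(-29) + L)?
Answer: -2049433/2087 ≈ -982.00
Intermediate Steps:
L = 7 (L = 6 + (15 - 4)/(13 - 2) = 6 + 11/11 = 6 + 11*(1/11) = 6 + 1 = 7)
g = 1/2087 (g = 1/(3157 - 1070) = 1/2087 ≈ 0.00047916)
(-815 + g) + (6*(-29) + L) = (-815 + 1/2087) + (6*(-29) + 7) = -1700904/2087 + (-174 + 7) = -1700904/2087 - 167 = -2049433/2087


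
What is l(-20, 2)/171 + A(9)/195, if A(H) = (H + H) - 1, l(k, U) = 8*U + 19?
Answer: 3244/11115 ≈ 0.29186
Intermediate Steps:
l(k, U) = 19 + 8*U
A(H) = -1 + 2*H (A(H) = 2*H - 1 = -1 + 2*H)
l(-20, 2)/171 + A(9)/195 = (19 + 8*2)/171 + (-1 + 2*9)/195 = (19 + 16)*(1/171) + (-1 + 18)*(1/195) = 35*(1/171) + 17*(1/195) = 35/171 + 17/195 = 3244/11115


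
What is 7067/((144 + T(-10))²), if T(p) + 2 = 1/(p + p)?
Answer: 2826800/8059921 ≈ 0.35072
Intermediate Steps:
T(p) = -2 + 1/(2*p) (T(p) = -2 + 1/(p + p) = -2 + 1/(2*p))
7067/((144 + T(-10))²) = 7067/((144 + (-2 + (½)/(-10)))²) = 7067/((144 + (-2 + (½)*(-⅒)))²) = 7067/((144 + (-2 - 1/20))²) = 7067/((144 - 41/20)²) = 7067/((2839/20)²) = 7067/(8059921/400) = 7067*(400/8059921) = 2826800/8059921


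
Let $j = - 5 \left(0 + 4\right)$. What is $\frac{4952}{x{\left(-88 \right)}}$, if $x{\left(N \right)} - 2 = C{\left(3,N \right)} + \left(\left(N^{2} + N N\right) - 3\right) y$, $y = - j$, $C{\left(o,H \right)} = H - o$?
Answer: $\frac{4952}{309611} \approx 0.015994$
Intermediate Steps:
$j = -20$ ($j = \left(-5\right) 4 = -20$)
$y = 20$ ($y = \left(-1\right) \left(-20\right) = 20$)
$x{\left(N \right)} = -61 + N + 40 N^{2}$ ($x{\left(N \right)} = 2 + \left(\left(N - 3\right) + \left(\left(N^{2} + N N\right) - 3\right) 20\right) = 2 + \left(\left(N - 3\right) + \left(\left(N^{2} + N^{2}\right) - 3\right) 20\right) = 2 + \left(\left(-3 + N\right) + \left(2 N^{2} - 3\right) 20\right) = 2 + \left(\left(-3 + N\right) + \left(-3 + 2 N^{2}\right) 20\right) = 2 + \left(\left(-3 + N\right) + \left(-60 + 40 N^{2}\right)\right) = 2 + \left(-63 + N + 40 N^{2}\right) = -61 + N + 40 N^{2}$)
$\frac{4952}{x{\left(-88 \right)}} = \frac{4952}{-61 - 88 + 40 \left(-88\right)^{2}} = \frac{4952}{-61 - 88 + 40 \cdot 7744} = \frac{4952}{-61 - 88 + 309760} = \frac{4952}{309611}$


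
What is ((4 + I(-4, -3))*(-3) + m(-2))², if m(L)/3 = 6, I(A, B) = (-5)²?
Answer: 4761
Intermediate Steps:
I(A, B) = 25
m(L) = 18 (m(L) = 3*6 = 18)
((4 + I(-4, -3))*(-3) + m(-2))² = ((4 + 25)*(-3) + 18)² = (29*(-3) + 18)² = (-87 + 18)² = (-69)² = 4761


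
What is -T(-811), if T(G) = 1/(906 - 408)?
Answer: -1/498 ≈ -0.0020080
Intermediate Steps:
T(G) = 1/498
-T(-811) = -1*1/498 = -1/498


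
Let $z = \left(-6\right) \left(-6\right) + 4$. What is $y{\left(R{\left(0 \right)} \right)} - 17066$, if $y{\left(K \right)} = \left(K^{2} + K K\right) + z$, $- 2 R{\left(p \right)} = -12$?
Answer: $-16954$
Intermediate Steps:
$z = 40$ ($z = 36 + 4 = 40$)
$R{\left(p \right)} = 6$ ($R{\left(p \right)} = \left(- \frac{1}{2}\right) \left(-12\right) = 6$)
$y{\left(K \right)} = 40 + 2 K^{2}$ ($y{\left(K \right)} = \left(K^{2} + K K\right) + 40 = \left(K^{2} + K^{2}\right) + 40 = 2 K^{2} + 40 = 40 + 2 K^{2}$)
$y{\left(R{\left(0 \right)} \right)} - 17066 = \left(40 + 2 \cdot 6^{2}\right) - 17066 = \left(40 + 2 \cdot 36\right) - 17066 = \left(40 + 72\right) - 17066 = 112 - 17066 = -16954$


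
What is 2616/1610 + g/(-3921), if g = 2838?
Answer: 948026/1052135 ≈ 0.90105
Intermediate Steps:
2616/1610 + g/(-3921) = 2616/1610 + 2838/(-3921) = 2616*(1/1610) + 2838*(-1/3921) = 1308/805 - 946/1307 = 948026/1052135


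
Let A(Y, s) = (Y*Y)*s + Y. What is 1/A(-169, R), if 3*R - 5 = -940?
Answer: -3/26705042 ≈ -1.1234e-7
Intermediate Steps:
R = -935/3 (R = 5/3 + (1/3)*(-940) = 5/3 - 940/3 = -935/3 ≈ -311.67)
A(Y, s) = Y + s*Y**2 (A(Y, s) = Y**2*s + Y = s*Y**2 + Y = Y + s*Y**2)
1/A(-169, R) = 1/(-169*(1 - 169*(-935/3))) = 1/(-169*(1 + 158015/3)) = 1/(-169*158018/3) = 1/(-26705042/3) = -3/26705042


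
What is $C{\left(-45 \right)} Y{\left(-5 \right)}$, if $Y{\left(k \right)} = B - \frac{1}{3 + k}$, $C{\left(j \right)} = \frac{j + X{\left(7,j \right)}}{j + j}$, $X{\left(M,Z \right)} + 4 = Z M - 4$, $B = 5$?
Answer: $\frac{1012}{45} \approx 22.489$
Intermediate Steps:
$X{\left(M,Z \right)} = -8 + M Z$ ($X{\left(M,Z \right)} = -4 + \left(Z M - 4\right) = -4 + \left(M Z - 4\right) = -4 + \left(-4 + M Z\right) = -8 + M Z$)
$C{\left(j \right)} = \frac{-8 + 8 j}{2 j}$ ($C{\left(j \right)} = \frac{j + \left(-8 + 7 j\right)}{j + j} = \frac{-8 + 8 j}{2 j}$)
$Y{\left(k \right)} = 5 - \frac{1}{3 + k}$
$C{\left(-45 \right)} Y{\left(-5 \right)} = \left(4 - \frac{4}{-45}\right) \frac{14 + 5 \left(-5\right)}{3 - 5} = \left(4 - - \frac{4}{45}\right) \frac{14 - 25}{-2} = \left(4 + \frac{4}{45}\right) \left(\left(- \frac{1}{2}\right) \left(-11\right)\right) = \frac{184}{45} \cdot \frac{11}{2} = \frac{1012}{45}$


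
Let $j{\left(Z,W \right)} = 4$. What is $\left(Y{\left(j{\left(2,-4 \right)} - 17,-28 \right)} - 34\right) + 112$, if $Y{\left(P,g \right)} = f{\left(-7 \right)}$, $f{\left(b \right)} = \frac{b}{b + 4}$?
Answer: $\frac{241}{3} \approx 80.333$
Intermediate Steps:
$f{\left(b \right)} = \frac{b}{4 + b}$
$Y{\left(P,g \right)} = \frac{7}{3}$ ($Y{\left(P,g \right)} = - \frac{7}{4 - 7} = - \frac{7}{-3} = \left(-7\right) \left(- \frac{1}{3}\right) = \frac{7}{3}$)
$\left(Y{\left(j{\left(2,-4 \right)} - 17,-28 \right)} - 34\right) + 112 = \left(\frac{7}{3} - 34\right) + 112 = - \frac{95}{3} + 112 = \frac{241}{3}$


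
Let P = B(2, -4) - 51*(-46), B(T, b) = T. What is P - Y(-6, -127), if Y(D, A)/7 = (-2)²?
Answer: 2320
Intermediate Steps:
Y(D, A) = 28 (Y(D, A) = 7*(-2)² = 7*4 = 28)
P = 2348 (P = 2 - 51*(-46) = 2 + 2346 = 2348)
P - Y(-6, -127) = 2348 - 1*28 = 2348 - 28 = 2320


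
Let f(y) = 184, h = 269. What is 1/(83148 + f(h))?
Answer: 1/83332 ≈ 1.2000e-5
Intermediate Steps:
1/(83148 + f(h)) = 1/(83148 + 184) = 1/83332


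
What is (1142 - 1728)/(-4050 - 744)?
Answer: 293/2397 ≈ 0.12224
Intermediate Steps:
(1142 - 1728)/(-4050 - 744) = -586/(-4794) = -586*(-1/4794) = 293/2397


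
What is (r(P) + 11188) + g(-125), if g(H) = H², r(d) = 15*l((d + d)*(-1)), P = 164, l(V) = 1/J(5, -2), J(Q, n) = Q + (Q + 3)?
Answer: 348584/13 ≈ 26814.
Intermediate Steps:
J(Q, n) = 3 + 2*Q (J(Q, n) = Q + (3 + Q) = 3 + 2*Q)
l(V) = 1/13 (l(V) = 1/(3 + 2*5) = 1/(3 + 10) = 1/13)
r(d) = 15/13 (r(d) = 15*(1/13) = 15/13)
(r(P) + 11188) + g(-125) = (15/13 + 11188) + (-125)² = 145459/13 + 15625 = 348584/13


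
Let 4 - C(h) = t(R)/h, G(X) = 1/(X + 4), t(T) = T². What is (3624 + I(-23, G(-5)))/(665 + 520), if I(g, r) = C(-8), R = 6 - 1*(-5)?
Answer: 1943/632 ≈ 3.0744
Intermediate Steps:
R = 11 (R = 6 + 5 = 11)
G(X) = 1/(4 + X)
C(h) = 4 - 121/h (C(h) = 4 - 11²/h = 4 - 121/h)
I(g, r) = 153/8 (I(g, r) = 4 - 121/(-8) = 4 - 121*(-⅛) = 4 + 121/8 = 153/8)
(3624 + I(-23, G(-5)))/(665 + 520) = (3624 + 153/8)/(665 + 520) = (29145/8)/1185 = (29145/8)*(1/1185) = 1943/632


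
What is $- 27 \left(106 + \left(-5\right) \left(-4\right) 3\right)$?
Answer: $-4482$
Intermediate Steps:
$- 27 \left(106 + \left(-5\right) \left(-4\right) 3\right) = - 27 \left(106 + 20 \cdot 3\right) = - 27 \left(106 + 60\right) = \left(-27\right) 166 = -4482$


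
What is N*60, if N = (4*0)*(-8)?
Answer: 0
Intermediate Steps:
N = 0 (N = 0*(-8) = 0)
N*60 = 0*60 = 0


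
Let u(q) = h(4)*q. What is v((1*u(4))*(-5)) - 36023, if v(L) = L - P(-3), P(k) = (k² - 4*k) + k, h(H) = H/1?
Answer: -36121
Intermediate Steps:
h(H) = H (h(H) = H*1 = H)
u(q) = 4*q
P(k) = k² - 3*k
v(L) = -18 + L (v(L) = L - (-3)*(-3 - 3) = L - (-3)*(-6) = L - 1*18 = L - 18 = -18 + L)
v((1*u(4))*(-5)) - 36023 = (-18 + (1*(4*4))*(-5)) - 36023 = (-18 + (1*16)*(-5)) - 36023 = (-18 + 16*(-5)) - 36023 = (-18 - 80) - 36023 = -98 - 36023 = -36121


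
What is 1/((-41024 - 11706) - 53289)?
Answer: -1/106019 ≈ -9.4323e-6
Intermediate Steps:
1/((-41024 - 11706) - 53289) = 1/(-52730 - 53289) = 1/(-106019) = -1/106019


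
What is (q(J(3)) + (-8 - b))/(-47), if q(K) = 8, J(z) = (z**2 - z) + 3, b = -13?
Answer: -13/47 ≈ -0.27660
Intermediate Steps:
J(z) = 3 + z**2 - z
(q(J(3)) + (-8 - b))/(-47) = (8 + (-8 - 1*(-13)))/(-47) = -(8 + (-8 + 13))/47 = -(8 + 5)/47 = -1/47*13 = -13/47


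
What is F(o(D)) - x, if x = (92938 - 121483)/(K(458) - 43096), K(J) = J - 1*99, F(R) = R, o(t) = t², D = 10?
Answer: 4245155/42737 ≈ 99.332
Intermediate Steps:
K(J) = -99 + J (K(J) = J - 99 = -99 + J)
x = 28545/42737 (x = (92938 - 121483)/((-99 + 458) - 43096) = -28545/(359 - 43096) = -28545/(-42737) = -28545*(-1/42737) = 28545/42737 ≈ 0.66792)
F(o(D)) - x = 10² - 1*28545/42737 = 100 - 28545/42737 = 4245155/42737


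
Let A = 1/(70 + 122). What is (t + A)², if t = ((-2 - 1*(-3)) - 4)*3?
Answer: 2982529/36864 ≈ 80.906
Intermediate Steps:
t = -9 (t = ((-2 + 3) - 4)*3 = (1 - 4)*3 = -3*3 = -9)
A = 1/192 ≈ 0.0052083
(t + A)² = (-9 + 1/192)² = (-1727/192)² = 2982529/36864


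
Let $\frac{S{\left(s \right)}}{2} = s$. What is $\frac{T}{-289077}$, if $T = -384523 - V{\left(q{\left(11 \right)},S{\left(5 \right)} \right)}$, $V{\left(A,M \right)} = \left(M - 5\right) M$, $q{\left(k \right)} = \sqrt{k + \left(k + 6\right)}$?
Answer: $\frac{128191}{96359} \approx 1.3303$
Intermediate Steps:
$S{\left(s \right)} = 2 s$
$q{\left(k \right)} = \sqrt{6 + 2 k}$ ($q{\left(k \right)} = \sqrt{k + \left(6 + k\right)} = \sqrt{6 + 2 k}$)
$V{\left(A,M \right)} = M \left(-5 + M\right)$ ($V{\left(A,M \right)} = \left(-5 + M\right) M = M \left(-5 + M\right)$)
$T = -384573$ ($T = -384523 - 2 \cdot 5 \left(-5 + 2 \cdot 5\right) = -384523 - 10 \left(-5 + 10\right) = -384523 - 10 \cdot 5 = -384523 - 50 = -384573$)
$\frac{T}{-289077} = - \frac{384573}{-289077} = \left(-384573\right) \left(- \frac{1}{289077}\right) = \frac{128191}{96359}$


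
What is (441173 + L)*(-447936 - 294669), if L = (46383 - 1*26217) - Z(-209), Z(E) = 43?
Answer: -342560716080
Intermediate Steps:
L = 20123 (L = (46383 - 1*26217) - 1*43 = (46383 - 26217) - 43 = 20166 - 43 = 20123)
(441173 + L)*(-447936 - 294669) = (441173 + 20123)*(-447936 - 294669) = 461296*(-742605) = -342560716080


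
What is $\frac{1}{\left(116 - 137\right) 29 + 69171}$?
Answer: $\frac{1}{68562} \approx 1.4585 \cdot 10^{-5}$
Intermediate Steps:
$\frac{1}{\left(116 - 137\right) 29 + 69171} = \frac{1}{\left(-21\right) 29 + 69171} = \frac{1}{-609 + 69171} = \frac{1}{68562}$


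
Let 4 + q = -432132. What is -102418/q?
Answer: 51209/216068 ≈ 0.23700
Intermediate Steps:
q = -432136 (q = -4 - 432132 = -432136)
-102418/q = -102418/(-432136) = -102418*(-1/432136) = 51209/216068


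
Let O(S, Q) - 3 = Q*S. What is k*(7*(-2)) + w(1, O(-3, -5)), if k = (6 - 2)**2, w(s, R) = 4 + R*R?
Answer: 104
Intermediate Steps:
O(S, Q) = 3 + Q*S
w(s, R) = 4 + R**2
k = 16 (k = 4**2 = 16)
k*(7*(-2)) + w(1, O(-3, -5)) = 16*(7*(-2)) + (4 + (3 - 5*(-3))**2) = 16*(-14) + (4 + (3 + 15)**2) = -224 + (4 + 18**2) = -224 + (4 + 324) = -224 + 328 = 104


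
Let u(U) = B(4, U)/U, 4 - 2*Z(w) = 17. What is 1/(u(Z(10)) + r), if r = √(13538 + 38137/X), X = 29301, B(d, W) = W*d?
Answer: -117204/396246259 + 5*√464965936503/396246259 ≈ 0.0083085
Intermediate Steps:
Z(w) = -13/2 (Z(w) = 2 - ½*17 = 2 - 17/2 = -13/2)
u(U) = 4 (u(U) = (U*4)/U = (4*U)/U = 4)
r = 5*√464965936503/29301 (r = √(13538 + 38137/29301) = √(396715075/29301) = 5*√464965936503/29301 ≈ 116.36)
1/(u(Z(10)) + r) = 1/(4 + 5*√464965936503/29301)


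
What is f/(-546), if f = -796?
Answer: 398/273 ≈ 1.4579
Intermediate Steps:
f/(-546) = -796/(-546) = -796*(-1/546) = 398/273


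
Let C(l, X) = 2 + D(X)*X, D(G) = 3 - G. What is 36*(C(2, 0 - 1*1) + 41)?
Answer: 1404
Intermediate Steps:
C(l, X) = 2 + X*(3 - X) (C(l, X) = 2 + (3 - X)*X = 2 + X*(3 - X))
36*(C(2, 0 - 1*1) + 41) = 36*((2 - (0 - 1*1)*(-3 + (0 - 1*1))) + 41) = 36*((2 - (0 - 1)*(-3 + (0 - 1))) + 41) = 36*((2 - 1*(-1)*(-3 - 1)) + 41) = 36*((2 - 1*(-1)*(-4)) + 41) = 36*((2 - 4) + 41) = 36*(-2 + 41) = 36*39 = 1404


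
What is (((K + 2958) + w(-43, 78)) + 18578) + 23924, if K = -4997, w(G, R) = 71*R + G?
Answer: 45958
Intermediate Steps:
w(G, R) = G + 71*R
(((K + 2958) + w(-43, 78)) + 18578) + 23924 = (((-4997 + 2958) + (-43 + 71*78)) + 18578) + 23924 = ((-2039 + (-43 + 5538)) + 18578) + 23924 = ((-2039 + 5495) + 18578) + 23924 = (3456 + 18578) + 23924 = 22034 + 23924 = 45958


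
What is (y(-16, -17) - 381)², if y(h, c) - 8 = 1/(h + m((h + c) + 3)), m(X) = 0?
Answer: 35628961/256 ≈ 1.3918e+5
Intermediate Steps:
y(h, c) = 8 + 1/h (y(h, c) = 8 + 1/(h + 0) = 8 + 1/h)
(y(-16, -17) - 381)² = ((8 + 1/(-16)) - 381)² = ((8 - 1/16) - 381)² = (127/16 - 381)² = (-5969/16)² = 35628961/256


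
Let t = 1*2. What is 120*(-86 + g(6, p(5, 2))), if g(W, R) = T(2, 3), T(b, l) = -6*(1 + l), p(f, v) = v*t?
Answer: -13200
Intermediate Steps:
t = 2
p(f, v) = 2*v (p(f, v) = v*2 = 2*v)
T(b, l) = -6 - 6*l (T(b, l) = -(6 + 6*l) = -6 - 6*l)
g(W, R) = -24 (g(W, R) = -6 - 6*3 = -6 - 18 = -24)
120*(-86 + g(6, p(5, 2))) = 120*(-86 - 24) = 120*(-110) = -13200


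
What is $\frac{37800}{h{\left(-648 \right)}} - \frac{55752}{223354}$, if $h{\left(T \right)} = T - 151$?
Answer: $- \frac{4243663524}{89229923} \approx -47.559$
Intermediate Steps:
$h{\left(T \right)} = -151 + T$
$\frac{37800}{h{\left(-648 \right)}} - \frac{55752}{223354} = \frac{37800}{-151 - 648} - \frac{55752}{223354} = \frac{37800}{-799} - \frac{27876}{111677} = 37800 \left(- \frac{1}{799}\right) - \frac{27876}{111677} = - \frac{37800}{799} - \frac{27876}{111677} = - \frac{4243663524}{89229923}$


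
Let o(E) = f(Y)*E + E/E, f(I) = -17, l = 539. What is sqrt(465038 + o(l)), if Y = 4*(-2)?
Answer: 2*sqrt(113969) ≈ 675.19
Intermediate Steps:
Y = -8
o(E) = 1 - 17*E (o(E) = -17*E + E/E = -17*E + 1 = 1 - 17*E)
sqrt(465038 + o(l)) = sqrt(465038 + (1 - 17*539)) = sqrt(465038 + (1 - 9163)) = sqrt(465038 - 9162) = sqrt(455876) = 2*sqrt(113969)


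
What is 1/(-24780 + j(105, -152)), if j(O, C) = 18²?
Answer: -1/24456 ≈ -4.0890e-5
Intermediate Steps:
j(O, C) = 324
1/(-24780 + j(105, -152)) = 1/(-24780 + 324) = 1/(-24456) = -1/24456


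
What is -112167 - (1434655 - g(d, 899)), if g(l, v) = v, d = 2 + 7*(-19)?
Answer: -1545923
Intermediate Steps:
d = -131 (d = 2 - 133 = -131)
-112167 - (1434655 - g(d, 899)) = -112167 - (1434655 - 1*899) = -112167 - (1434655 - 899) = -112167 - 1*1433756 = -112167 - 1433756 = -1545923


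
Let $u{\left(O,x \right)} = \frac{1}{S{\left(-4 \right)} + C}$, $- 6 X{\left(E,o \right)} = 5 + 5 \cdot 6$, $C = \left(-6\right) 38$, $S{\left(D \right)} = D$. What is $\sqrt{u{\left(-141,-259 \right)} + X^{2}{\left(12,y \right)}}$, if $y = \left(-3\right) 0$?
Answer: $\frac{\sqrt{4120378}}{348} \approx 5.833$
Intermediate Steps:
$y = 0$
$C = -228$
$X{\left(E,o \right)} = - \frac{35}{6}$ ($X{\left(E,o \right)} = - \frac{5 + 5 \cdot 6}{6} = - \frac{5 + 30}{6} = \left(- \frac{1}{6}\right) 35 = - \frac{35}{6}$)
$u{\left(O,x \right)} = - \frac{1}{232}$ ($u{\left(O,x \right)} = \frac{1}{-4 - 228} = \frac{1}{-232} = - \frac{1}{232}$)
$\sqrt{u{\left(-141,-259 \right)} + X^{2}{\left(12,y \right)}} = \sqrt{- \frac{1}{232} + \left(- \frac{35}{6}\right)^{2}} = \sqrt{- \frac{1}{232} + \frac{1225}{36}} = \sqrt{\frac{71041}{2088}} = \frac{\sqrt{4120378}}{348}$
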